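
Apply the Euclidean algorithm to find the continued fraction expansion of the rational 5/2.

[2; 2]

Run the Euclidean algorithm on 5 and 2; the successive quotients are the partial quotients a_0, a_1, ... (each step inverts the fractional part left over by the previous one):
  5 = 2*2 + 1, so a_0 = 2.
  2 = 2*1 + 0, so a_1 = 2.
The remainder reaches 0 after 2 divisions, so the expansion has 2 partial quotients, read off in order.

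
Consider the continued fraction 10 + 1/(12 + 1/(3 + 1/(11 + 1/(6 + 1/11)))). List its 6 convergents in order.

Using the convergent recurrence p_i = a_i*p_{i-1} + p_{i-2}, q_i = a_i*q_{i-1} + q_{i-2} with p_{-2}=0, p_{-1}=1, q_{-2}=1, q_{-1}=0:
  i=0: a_0=10, p_0 = 10*1 + 0 = 10, q_0 = 10*0 + 1 = 1.
  i=1: a_1=12, p_1 = 12*10 + 1 = 121, q_1 = 12*1 + 0 = 12.
  i=2: a_2=3, p_2 = 3*121 + 10 = 373, q_2 = 3*12 + 1 = 37.
  i=3: a_3=11, p_3 = 11*373 + 121 = 4224, q_3 = 11*37 + 12 = 419.
  i=4: a_4=6, p_4 = 6*4224 + 373 = 25717, q_4 = 6*419 + 37 = 2551.
  i=5: a_5=11, p_5 = 11*25717 + 4224 = 287111, q_5 = 11*2551 + 419 = 28480.

10/1, 121/12, 373/37, 4224/419, 25717/2551, 287111/28480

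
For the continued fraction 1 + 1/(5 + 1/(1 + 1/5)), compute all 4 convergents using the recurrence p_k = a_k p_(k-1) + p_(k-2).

Using the convergent recurrence p_i = a_i*p_{i-1} + p_{i-2}, q_i = a_i*q_{i-1} + q_{i-2} with p_{-2}=0, p_{-1}=1, q_{-2}=1, q_{-1}=0:
  i=0: a_0=1, p_0 = 1*1 + 0 = 1, q_0 = 1*0 + 1 = 1.
  i=1: a_1=5, p_1 = 5*1 + 1 = 6, q_1 = 5*1 + 0 = 5.
  i=2: a_2=1, p_2 = 1*6 + 1 = 7, q_2 = 1*5 + 1 = 6.
  i=3: a_3=5, p_3 = 5*7 + 6 = 41, q_3 = 5*6 + 5 = 35.

1/1, 6/5, 7/6, 41/35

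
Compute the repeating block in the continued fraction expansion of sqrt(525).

Write x_i = (sqrt(525) + m_i)/d_i with (m_0, d_0) = (0, 1). a_0 = floor(sqrt(525)) = 22, since 22^2 = 484 <= 525 < 529 = 23^2.
Iterate m_{i+1} = d_i*a_i - m_i, d_{i+1} = (525 - m_{i+1}^2)/d_i, a_{i+1} = floor((a_0 + m_{i+1})/d_{i+1}):
  m_1 = 1*22 - 0 = 22, d_1 = (525 - 22^2)/1 = 41/1 = 41, a_1 = floor((22 + 22)/41) = 1.
  m_2 = 41*1 - 22 = 19, d_2 = (525 - 19^2)/41 = 164/41 = 4, a_2 = floor((22 + 19)/4) = 10.
  m_3 = 4*10 - 19 = 21, d_3 = (525 - 21^2)/4 = 84/4 = 21, a_3 = floor((22 + 21)/21) = 2.
  m_4 = 21*2 - 21 = 21, d_4 = (525 - 21^2)/21 = 84/21 = 4, a_4 = floor((22 + 21)/4) = 10.
  m_5 = 4*10 - 21 = 19, d_5 = (525 - 19^2)/4 = 164/4 = 41, a_5 = floor((22 + 19)/41) = 1.
  m_6 = 41*1 - 19 = 22, d_6 = (525 - 22^2)/41 = 41/41 = 1, a_6 = floor((22 + 22)/1) = 44.
  m_7 = 1*44 - 22 = 22, d_7 = (525 - 22^2)/1 = 41/1 = 41: (m_7, d_7) = (m_1, d_1) = (22, 41), so from here the quotients repeat a_1, ..., a_6; the period length is 6.
Hence the expansion of sqrt(525) is a_0 = 22 followed by the repeating block 1, 10, 2, 10, 1, 44 (period 6).

[22; (1, 10, 2, 10, 1, 44)]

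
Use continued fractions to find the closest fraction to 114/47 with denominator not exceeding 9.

Expand x = 114/47 as a continued fraction with the Euclidean algorithm:
  114 = 2*47 + 20, so a_0 = 2.
  47 = 2*20 + 7, so a_1 = 2.
  20 = 2*7 + 6, so a_2 = 2.
  7 = 1*6 + 1, so a_3 = 1.
  6 = 6*1 + 0, so a_4 = 6.
so x = [2; 2, 2, 1, 6].
Convergents (p_i = a_i*p_{i-1} + p_{i-2}, q_i = a_i*q_{i-1} + q_{i-2} with p_{-2}=0, p_{-1}=1, q_{-2}=1, q_{-1}=0), until the denominator exceeds 9:
  i=0: a_0=2, p_0 = 2*1 + 0 = 2, q_0 = 2*0 + 1 = 1.
  i=1: a_1=2, p_1 = 2*2 + 1 = 5, q_1 = 2*1 + 0 = 2.
  i=2: a_2=2, p_2 = 2*5 + 2 = 12, q_2 = 2*2 + 1 = 5.
  i=3: a_3=1, p_3 = 1*12 + 5 = 17, q_3 = 1*5 + 2 = 7.
  i=4: a_4=6, p_4 = 6*17 + 12 = 114, q_4 = 6*7 + 5 = 47.
q_4 = 47 > 9, so the last convergent with denominator <= 9 is p_3/q_3 = 17/7.
The closest fraction with denominator <= 9 is either p_3/q_3 or the intermediate fraction (k*p_3 + p_2)/(k*q_3 + q_2) with the largest k >= 1 whose denominator stays <= 9; these approach x as k grows, and every other convergent or intermediate fraction in range is farther away.
Largest k: floor((9 - q_2)/q_3) = floor((9 - 5)/7) = 0.
Since k = 0, no intermediate fraction beyond p_3/q_3 has denominator <= 9, so the convergent 17/7 is the closest (its error is |114*7 - 17*47|/(47*7) = 1/329).

17/7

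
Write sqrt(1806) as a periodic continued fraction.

Write x_i = (sqrt(1806) + m_i)/d_i with (m_0, d_0) = (0, 1). a_0 = floor(sqrt(1806)) = 42, since 42^2 = 1764 <= 1806 < 1849 = 43^2.
Iterate m_{i+1} = d_i*a_i - m_i, d_{i+1} = (1806 - m_{i+1}^2)/d_i, a_{i+1} = floor((a_0 + m_{i+1})/d_{i+1}):
  m_1 = 1*42 - 0 = 42, d_1 = (1806 - 42^2)/1 = 42/1 = 42, a_1 = floor((42 + 42)/42) = 2.
  m_2 = 42*2 - 42 = 42, d_2 = (1806 - 42^2)/42 = 42/42 = 1, a_2 = floor((42 + 42)/1) = 84.
  m_3 = 1*84 - 42 = 42, d_3 = (1806 - 42^2)/1 = 42/1 = 42: (m_3, d_3) = (m_1, d_1) = (42, 42), so from here the quotients repeat a_1, a_2; the period length is 2.
Hence the expansion of sqrt(1806) is a_0 = 42 followed by the repeating block 2, 84 (period 2).

[42; (2, 84)]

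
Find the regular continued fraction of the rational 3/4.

Run the Euclidean algorithm on 3 and 4; the successive quotients are the partial quotients a_0, a_1, ... (each step inverts the fractional part left over by the previous one):
  3 = 0*4 + 3, so a_0 = 0.
  4 = 1*3 + 1, so a_1 = 1.
  3 = 3*1 + 0, so a_2 = 3.
The remainder reaches 0 after 3 divisions, so the expansion has 3 partial quotients, read off in order.

[0; 1, 3]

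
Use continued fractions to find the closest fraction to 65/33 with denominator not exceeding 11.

Expand x = 65/33 as a continued fraction with the Euclidean algorithm:
  65 = 1*33 + 32, so a_0 = 1.
  33 = 1*32 + 1, so a_1 = 1.
  32 = 32*1 + 0, so a_2 = 32.
so x = [1; 1, 32].
Convergents (p_i = a_i*p_{i-1} + p_{i-2}, q_i = a_i*q_{i-1} + q_{i-2} with p_{-2}=0, p_{-1}=1, q_{-2}=1, q_{-1}=0), until the denominator exceeds 11:
  i=0: a_0=1, p_0 = 1*1 + 0 = 1, q_0 = 1*0 + 1 = 1.
  i=1: a_1=1, p_1 = 1*1 + 1 = 2, q_1 = 1*1 + 0 = 1.
  i=2: a_2=32, p_2 = 32*2 + 1 = 65, q_2 = 32*1 + 1 = 33.
q_2 = 33 > 11, so the last convergent with denominator <= 11 is p_1/q_1 = 2/1.
The closest fraction with denominator <= 11 is either p_1/q_1 or the intermediate fraction (k*p_1 + p_0)/(k*q_1 + q_0) with the largest k >= 1 whose denominator stays <= 11; these approach x as k grows, and every other convergent or intermediate fraction in range is farther away.
Largest k: floor((11 - q_0)/q_1) = floor((11 - 1)/1) = 10.
That gives (10*2 + 1)/(10*1 + 1) = 21/11.
Compare the errors: |x - 2/1| = |65*1 - 2*33|/(33*1) = 1/33, and |x - 21/11| = |65*11 - 21*33|/(33*11) = 22/363.
Cross-multiplying, 1*363 = 363 < 726 = 22*33, so 1/33 is smaller: the convergent 2/1 is closer to x than 21/11.

2/1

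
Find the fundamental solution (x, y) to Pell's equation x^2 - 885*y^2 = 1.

(x, y) = (119, 4)

First expand sqrt(885) as a continued fraction. With x_i = (sqrt(885) + m_i)/d_i and (m_0, d_0) = (0, 1): a_0 = floor(sqrt(885)) = 29, since 29^2 = 841 <= 885 < 900 = 30^2.
Iterate m_{i+1} = d_i*a_i - m_i, d_{i+1} = (885 - m_{i+1}^2)/d_i, a_{i+1} = floor((a_0 + m_{i+1})/d_{i+1}):
  m_1 = 1*29 - 0 = 29, d_1 = (885 - 29^2)/1 = 44/1 = 44, a_1 = floor((29 + 29)/44) = 1.
  m_2 = 44*1 - 29 = 15, d_2 = (885 - 15^2)/44 = 660/44 = 15, a_2 = floor((29 + 15)/15) = 2.
  m_3 = 15*2 - 15 = 15, d_3 = (885 - 15^2)/15 = 660/15 = 44, a_3 = floor((29 + 15)/44) = 1.
  m_4 = 44*1 - 15 = 29, d_4 = (885 - 29^2)/44 = 44/44 = 1, a_4 = floor((29 + 29)/1) = 58.
  m_5 = 1*58 - 29 = 29, d_5 = (885 - 29^2)/1 = 44/1 = 44: (m_5, d_5) = (m_1, d_1) = (29, 44), so from here the quotients repeat a_1, ..., a_4; the period length is 4.
So sqrt(885) = [29; (1, 2, 1, 58)] with period length k = 4.
k is even, so the fundamental solution of x^2 - 885y^2 = 1 is (p_{k-1}, q_{k-1}) = (p_3, q_3); compute convergents through index 3.
Convergents (p_i = a_i*p_{i-1} + p_{i-2}, q_i = a_i*q_{i-1} + q_{i-2} with p_{-2}=0, p_{-1}=1, q_{-2}=1, q_{-1}=0):
  i=0: a_0=29, p_0 = 29*1 + 0 = 29, q_0 = 29*0 + 1 = 1.
  i=1: a_1=1, p_1 = 1*29 + 1 = 30, q_1 = 1*1 + 0 = 1.
  i=2: a_2=2, p_2 = 2*30 + 29 = 89, q_2 = 2*1 + 1 = 3.
  i=3: a_3=1, p_3 = 1*89 + 30 = 119, q_3 = 1*3 + 1 = 4.
Check: 119^2 - 885*4^2 = 14161 - 14160 = 1, so (x, y) = (119, 4) solves the equation, and by the theorem it is the least positive solution.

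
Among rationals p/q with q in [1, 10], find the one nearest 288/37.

Expand x = 288/37 as a continued fraction with the Euclidean algorithm:
  288 = 7*37 + 29, so a_0 = 7.
  37 = 1*29 + 8, so a_1 = 1.
  29 = 3*8 + 5, so a_2 = 3.
  8 = 1*5 + 3, so a_3 = 1.
  5 = 1*3 + 2, so a_4 = 1.
  3 = 1*2 + 1, so a_5 = 1.
  2 = 2*1 + 0, so a_6 = 2.
so x = [7; 1, 3, 1, 1, 1, 2].
Convergents (p_i = a_i*p_{i-1} + p_{i-2}, q_i = a_i*q_{i-1} + q_{i-2} with p_{-2}=0, p_{-1}=1, q_{-2}=1, q_{-1}=0), until the denominator exceeds 10:
  i=0: a_0=7, p_0 = 7*1 + 0 = 7, q_0 = 7*0 + 1 = 1.
  i=1: a_1=1, p_1 = 1*7 + 1 = 8, q_1 = 1*1 + 0 = 1.
  i=2: a_2=3, p_2 = 3*8 + 7 = 31, q_2 = 3*1 + 1 = 4.
  i=3: a_3=1, p_3 = 1*31 + 8 = 39, q_3 = 1*4 + 1 = 5.
  i=4: a_4=1, p_4 = 1*39 + 31 = 70, q_4 = 1*5 + 4 = 9.
  i=5: a_5=1, p_5 = 1*70 + 39 = 109, q_5 = 1*9 + 5 = 14.
q_5 = 14 > 10, so the last convergent with denominator <= 10 is p_4/q_4 = 70/9.
The closest fraction with denominator <= 10 is either p_4/q_4 or the intermediate fraction (k*p_4 + p_3)/(k*q_4 + q_3) with the largest k >= 1 whose denominator stays <= 10; these approach x as k grows, and every other convergent or intermediate fraction in range is farther away.
Largest k: floor((10 - q_3)/q_4) = floor((10 - 5)/9) = 0.
Since k = 0, no intermediate fraction beyond p_4/q_4 has denominator <= 10, so the convergent 70/9 is the closest (its error is |288*9 - 70*37|/(37*9) = 2/333).

70/9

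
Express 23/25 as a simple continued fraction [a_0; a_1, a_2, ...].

Run the Euclidean algorithm on 23 and 25; the successive quotients are the partial quotients a_0, a_1, ... (each step inverts the fractional part left over by the previous one):
  23 = 0*25 + 23, so a_0 = 0.
  25 = 1*23 + 2, so a_1 = 1.
  23 = 11*2 + 1, so a_2 = 11.
  2 = 2*1 + 0, so a_3 = 2.
The remainder reaches 0 after 4 divisions, so the expansion has 4 partial quotients, read off in order.

[0; 1, 11, 2]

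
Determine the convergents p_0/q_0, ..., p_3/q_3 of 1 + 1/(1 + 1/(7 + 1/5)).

1/1, 2/1, 15/8, 77/41

Using the convergent recurrence p_i = a_i*p_{i-1} + p_{i-2}, q_i = a_i*q_{i-1} + q_{i-2} with p_{-2}=0, p_{-1}=1, q_{-2}=1, q_{-1}=0:
  i=0: a_0=1, p_0 = 1*1 + 0 = 1, q_0 = 1*0 + 1 = 1.
  i=1: a_1=1, p_1 = 1*1 + 1 = 2, q_1 = 1*1 + 0 = 1.
  i=2: a_2=7, p_2 = 7*2 + 1 = 15, q_2 = 7*1 + 1 = 8.
  i=3: a_3=5, p_3 = 5*15 + 2 = 77, q_3 = 5*8 + 1 = 41.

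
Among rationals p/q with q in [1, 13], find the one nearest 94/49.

Expand x = 94/49 as a continued fraction with the Euclidean algorithm:
  94 = 1*49 + 45, so a_0 = 1.
  49 = 1*45 + 4, so a_1 = 1.
  45 = 11*4 + 1, so a_2 = 11.
  4 = 4*1 + 0, so a_3 = 4.
so x = [1; 1, 11, 4].
Convergents (p_i = a_i*p_{i-1} + p_{i-2}, q_i = a_i*q_{i-1} + q_{i-2} with p_{-2}=0, p_{-1}=1, q_{-2}=1, q_{-1}=0), until the denominator exceeds 13:
  i=0: a_0=1, p_0 = 1*1 + 0 = 1, q_0 = 1*0 + 1 = 1.
  i=1: a_1=1, p_1 = 1*1 + 1 = 2, q_1 = 1*1 + 0 = 1.
  i=2: a_2=11, p_2 = 11*2 + 1 = 23, q_2 = 11*1 + 1 = 12.
  i=3: a_3=4, p_3 = 4*23 + 2 = 94, q_3 = 4*12 + 1 = 49.
q_3 = 49 > 13, so the last convergent with denominator <= 13 is p_2/q_2 = 23/12.
The closest fraction with denominator <= 13 is either p_2/q_2 or the intermediate fraction (k*p_2 + p_1)/(k*q_2 + q_1) with the largest k >= 1 whose denominator stays <= 13; these approach x as k grows, and every other convergent or intermediate fraction in range is farther away.
Largest k: floor((13 - q_1)/q_2) = floor((13 - 1)/12) = 1.
That gives (1*23 + 2)/(1*12 + 1) = 25/13.
Compare the errors: |x - 23/12| = |94*12 - 23*49|/(49*12) = 1/588, and |x - 25/13| = |94*13 - 25*49|/(49*13) = 3/637.
Cross-multiplying, 1*637 = 637 < 1764 = 3*588, so 1/588 is smaller: the convergent 23/12 is closer to x than 25/13.

23/12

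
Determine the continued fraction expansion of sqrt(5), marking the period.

Write x_i = (sqrt(5) + m_i)/d_i with (m_0, d_0) = (0, 1). a_0 = floor(sqrt(5)) = 2, since 2^2 = 4 <= 5 < 9 = 3^2.
Iterate m_{i+1} = d_i*a_i - m_i, d_{i+1} = (5 - m_{i+1}^2)/d_i, a_{i+1} = floor((a_0 + m_{i+1})/d_{i+1}):
  m_1 = 1*2 - 0 = 2, d_1 = (5 - 2^2)/1 = 1/1 = 1, a_1 = floor((2 + 2)/1) = 4.
  m_2 = 1*4 - 2 = 2, d_2 = (5 - 2^2)/1 = 1/1 = 1: (m_2, d_2) = (m_1, d_1) = (2, 1), so from here the quotient a_1 repeats; the period length is 1.
Hence the expansion of sqrt(5) is a_0 = 2 followed by the repeating block 4 (period 1).

[2; (4)]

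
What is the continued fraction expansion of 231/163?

[1; 2, 2, 1, 1, 13]

Run the Euclidean algorithm on 231 and 163; the successive quotients are the partial quotients a_0, a_1, ... (each step inverts the fractional part left over by the previous one):
  231 = 1*163 + 68, so a_0 = 1.
  163 = 2*68 + 27, so a_1 = 2.
  68 = 2*27 + 14, so a_2 = 2.
  27 = 1*14 + 13, so a_3 = 1.
  14 = 1*13 + 1, so a_4 = 1.
  13 = 13*1 + 0, so a_5 = 13.
The remainder reaches 0 after 6 divisions, so the expansion has 6 partial quotients, read off in order.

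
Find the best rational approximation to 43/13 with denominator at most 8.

Expand x = 43/13 as a continued fraction with the Euclidean algorithm:
  43 = 3*13 + 4, so a_0 = 3.
  13 = 3*4 + 1, so a_1 = 3.
  4 = 4*1 + 0, so a_2 = 4.
so x = [3; 3, 4].
Convergents (p_i = a_i*p_{i-1} + p_{i-2}, q_i = a_i*q_{i-1} + q_{i-2} with p_{-2}=0, p_{-1}=1, q_{-2}=1, q_{-1}=0), until the denominator exceeds 8:
  i=0: a_0=3, p_0 = 3*1 + 0 = 3, q_0 = 3*0 + 1 = 1.
  i=1: a_1=3, p_1 = 3*3 + 1 = 10, q_1 = 3*1 + 0 = 3.
  i=2: a_2=4, p_2 = 4*10 + 3 = 43, q_2 = 4*3 + 1 = 13.
q_2 = 13 > 8, so the last convergent with denominator <= 8 is p_1/q_1 = 10/3.
The closest fraction with denominator <= 8 is either p_1/q_1 or the intermediate fraction (k*p_1 + p_0)/(k*q_1 + q_0) with the largest k >= 1 whose denominator stays <= 8; these approach x as k grows, and every other convergent or intermediate fraction in range is farther away.
Largest k: floor((8 - q_0)/q_1) = floor((8 - 1)/3) = 2.
That gives (2*10 + 3)/(2*3 + 1) = 23/7.
Compare the errors: |x - 10/3| = |43*3 - 10*13|/(13*3) = 1/39, and |x - 23/7| = |43*7 - 23*13|/(13*7) = 2/91.
Cross-multiplying, 2*39 = 78 < 91 = 1*91, so 2/91 is smaller: the intermediate fraction 23/7 is closer to x than 10/3.

23/7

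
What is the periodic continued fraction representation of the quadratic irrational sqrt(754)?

[27; (2, 5, 1, 1, 1, 1, 5, 2, 54)]

Write x_i = (sqrt(754) + m_i)/d_i with (m_0, d_0) = (0, 1). a_0 = floor(sqrt(754)) = 27, since 27^2 = 729 <= 754 < 784 = 28^2.
Iterate m_{i+1} = d_i*a_i - m_i, d_{i+1} = (754 - m_{i+1}^2)/d_i, a_{i+1} = floor((a_0 + m_{i+1})/d_{i+1}):
  m_1 = 1*27 - 0 = 27, d_1 = (754 - 27^2)/1 = 25/1 = 25, a_1 = floor((27 + 27)/25) = 2.
  m_2 = 25*2 - 27 = 23, d_2 = (754 - 23^2)/25 = 225/25 = 9, a_2 = floor((27 + 23)/9) = 5.
  m_3 = 9*5 - 23 = 22, d_3 = (754 - 22^2)/9 = 270/9 = 30, a_3 = floor((27 + 22)/30) = 1.
  m_4 = 30*1 - 22 = 8, d_4 = (754 - 8^2)/30 = 690/30 = 23, a_4 = floor((27 + 8)/23) = 1.
  m_5 = 23*1 - 8 = 15, d_5 = (754 - 15^2)/23 = 529/23 = 23, a_5 = floor((27 + 15)/23) = 1.
  m_6 = 23*1 - 15 = 8, d_6 = (754 - 8^2)/23 = 690/23 = 30, a_6 = floor((27 + 8)/30) = 1.
  m_7 = 30*1 - 8 = 22, d_7 = (754 - 22^2)/30 = 270/30 = 9, a_7 = floor((27 + 22)/9) = 5.
  m_8 = 9*5 - 22 = 23, d_8 = (754 - 23^2)/9 = 225/9 = 25, a_8 = floor((27 + 23)/25) = 2.
  m_9 = 25*2 - 23 = 27, d_9 = (754 - 27^2)/25 = 25/25 = 1, a_9 = floor((27 + 27)/1) = 54.
  m_10 = 1*54 - 27 = 27, d_10 = (754 - 27^2)/1 = 25/1 = 25: (m_10, d_10) = (m_1, d_1) = (27, 25), so from here the quotients repeat a_1, ..., a_9; the period length is 9.
Hence the expansion of sqrt(754) is a_0 = 27 followed by the repeating block 2, 5, 1, 1, 1, 1, 5, 2, 54 (period 9).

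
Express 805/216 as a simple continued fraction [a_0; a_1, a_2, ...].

Run the Euclidean algorithm on 805 and 216; the successive quotients are the partial quotients a_0, a_1, ... (each step inverts the fractional part left over by the previous one):
  805 = 3*216 + 157, so a_0 = 3.
  216 = 1*157 + 59, so a_1 = 1.
  157 = 2*59 + 39, so a_2 = 2.
  59 = 1*39 + 20, so a_3 = 1.
  39 = 1*20 + 19, so a_4 = 1.
  20 = 1*19 + 1, so a_5 = 1.
  19 = 19*1 + 0, so a_6 = 19.
The remainder reaches 0 after 7 divisions, so the expansion has 7 partial quotients, read off in order.

[3; 1, 2, 1, 1, 1, 19]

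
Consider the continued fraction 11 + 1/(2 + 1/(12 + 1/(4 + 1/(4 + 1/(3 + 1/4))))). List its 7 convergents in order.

Using the convergent recurrence p_i = a_i*p_{i-1} + p_{i-2}, q_i = a_i*q_{i-1} + q_{i-2} with p_{-2}=0, p_{-1}=1, q_{-2}=1, q_{-1}=0:
  i=0: a_0=11, p_0 = 11*1 + 0 = 11, q_0 = 11*0 + 1 = 1.
  i=1: a_1=2, p_1 = 2*11 + 1 = 23, q_1 = 2*1 + 0 = 2.
  i=2: a_2=12, p_2 = 12*23 + 11 = 287, q_2 = 12*2 + 1 = 25.
  i=3: a_3=4, p_3 = 4*287 + 23 = 1171, q_3 = 4*25 + 2 = 102.
  i=4: a_4=4, p_4 = 4*1171 + 287 = 4971, q_4 = 4*102 + 25 = 433.
  i=5: a_5=3, p_5 = 3*4971 + 1171 = 16084, q_5 = 3*433 + 102 = 1401.
  i=6: a_6=4, p_6 = 4*16084 + 4971 = 69307, q_6 = 4*1401 + 433 = 6037.

11/1, 23/2, 287/25, 1171/102, 4971/433, 16084/1401, 69307/6037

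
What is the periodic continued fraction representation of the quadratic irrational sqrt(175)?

[13; (4, 2, 1, 2, 4, 26)]

Write x_i = (sqrt(175) + m_i)/d_i with (m_0, d_0) = (0, 1). a_0 = floor(sqrt(175)) = 13, since 13^2 = 169 <= 175 < 196 = 14^2.
Iterate m_{i+1} = d_i*a_i - m_i, d_{i+1} = (175 - m_{i+1}^2)/d_i, a_{i+1} = floor((a_0 + m_{i+1})/d_{i+1}):
  m_1 = 1*13 - 0 = 13, d_1 = (175 - 13^2)/1 = 6/1 = 6, a_1 = floor((13 + 13)/6) = 4.
  m_2 = 6*4 - 13 = 11, d_2 = (175 - 11^2)/6 = 54/6 = 9, a_2 = floor((13 + 11)/9) = 2.
  m_3 = 9*2 - 11 = 7, d_3 = (175 - 7^2)/9 = 126/9 = 14, a_3 = floor((13 + 7)/14) = 1.
  m_4 = 14*1 - 7 = 7, d_4 = (175 - 7^2)/14 = 126/14 = 9, a_4 = floor((13 + 7)/9) = 2.
  m_5 = 9*2 - 7 = 11, d_5 = (175 - 11^2)/9 = 54/9 = 6, a_5 = floor((13 + 11)/6) = 4.
  m_6 = 6*4 - 11 = 13, d_6 = (175 - 13^2)/6 = 6/6 = 1, a_6 = floor((13 + 13)/1) = 26.
  m_7 = 1*26 - 13 = 13, d_7 = (175 - 13^2)/1 = 6/1 = 6: (m_7, d_7) = (m_1, d_1) = (13, 6), so from here the quotients repeat a_1, ..., a_6; the period length is 6.
Hence the expansion of sqrt(175) is a_0 = 13 followed by the repeating block 4, 2, 1, 2, 4, 26 (period 6).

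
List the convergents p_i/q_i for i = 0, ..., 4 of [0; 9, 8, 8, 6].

0/1, 1/9, 8/73, 65/593, 398/3631

Using the convergent recurrence p_i = a_i*p_{i-1} + p_{i-2}, q_i = a_i*q_{i-1} + q_{i-2} with p_{-2}=0, p_{-1}=1, q_{-2}=1, q_{-1}=0:
  i=0: a_0=0, p_0 = 0*1 + 0 = 0, q_0 = 0*0 + 1 = 1.
  i=1: a_1=9, p_1 = 9*0 + 1 = 1, q_1 = 9*1 + 0 = 9.
  i=2: a_2=8, p_2 = 8*1 + 0 = 8, q_2 = 8*9 + 1 = 73.
  i=3: a_3=8, p_3 = 8*8 + 1 = 65, q_3 = 8*73 + 9 = 593.
  i=4: a_4=6, p_4 = 6*65 + 8 = 398, q_4 = 6*593 + 73 = 3631.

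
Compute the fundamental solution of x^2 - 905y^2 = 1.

First expand sqrt(905) as a continued fraction. With x_i = (sqrt(905) + m_i)/d_i and (m_0, d_0) = (0, 1): a_0 = floor(sqrt(905)) = 30, since 30^2 = 900 <= 905 < 961 = 31^2.
Iterate m_{i+1} = d_i*a_i - m_i, d_{i+1} = (905 - m_{i+1}^2)/d_i, a_{i+1} = floor((a_0 + m_{i+1})/d_{i+1}):
  m_1 = 1*30 - 0 = 30, d_1 = (905 - 30^2)/1 = 5/1 = 5, a_1 = floor((30 + 30)/5) = 12.
  m_2 = 5*12 - 30 = 30, d_2 = (905 - 30^2)/5 = 5/5 = 1, a_2 = floor((30 + 30)/1) = 60.
  m_3 = 1*60 - 30 = 30, d_3 = (905 - 30^2)/1 = 5/1 = 5: (m_3, d_3) = (m_1, d_1) = (30, 5), so from here the quotients repeat a_1, a_2; the period length is 2.
So sqrt(905) = [30; (12, 60)] with period length k = 2.
k is even, so the fundamental solution of x^2 - 905y^2 = 1 is (p_{k-1}, q_{k-1}) = (p_1, q_1); compute convergents through index 1.
Convergents (p_i = a_i*p_{i-1} + p_{i-2}, q_i = a_i*q_{i-1} + q_{i-2} with p_{-2}=0, p_{-1}=1, q_{-2}=1, q_{-1}=0):
  i=0: a_0=30, p_0 = 30*1 + 0 = 30, q_0 = 30*0 + 1 = 1.
  i=1: a_1=12, p_1 = 12*30 + 1 = 361, q_1 = 12*1 + 0 = 12.
Check: 361^2 - 905*12^2 = 130321 - 130320 = 1, so (x, y) = (361, 12) solves the equation, and by the theorem it is the least positive solution.

(x, y) = (361, 12)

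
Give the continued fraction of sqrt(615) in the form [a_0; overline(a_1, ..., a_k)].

Write x_i = (sqrt(615) + m_i)/d_i with (m_0, d_0) = (0, 1). a_0 = floor(sqrt(615)) = 24, since 24^2 = 576 <= 615 < 625 = 25^2.
Iterate m_{i+1} = d_i*a_i - m_i, d_{i+1} = (615 - m_{i+1}^2)/d_i, a_{i+1} = floor((a_0 + m_{i+1})/d_{i+1}):
  m_1 = 1*24 - 0 = 24, d_1 = (615 - 24^2)/1 = 39/1 = 39, a_1 = floor((24 + 24)/39) = 1.
  m_2 = 39*1 - 24 = 15, d_2 = (615 - 15^2)/39 = 390/39 = 10, a_2 = floor((24 + 15)/10) = 3.
  m_3 = 10*3 - 15 = 15, d_3 = (615 - 15^2)/10 = 390/10 = 39, a_3 = floor((24 + 15)/39) = 1.
  m_4 = 39*1 - 15 = 24, d_4 = (615 - 24^2)/39 = 39/39 = 1, a_4 = floor((24 + 24)/1) = 48.
  m_5 = 1*48 - 24 = 24, d_5 = (615 - 24^2)/1 = 39/1 = 39: (m_5, d_5) = (m_1, d_1) = (24, 39), so from here the quotients repeat a_1, ..., a_4; the period length is 4.
Hence the expansion of sqrt(615) is a_0 = 24 followed by the repeating block 1, 3, 1, 48 (period 4).

[24; overline(1, 3, 1, 48)]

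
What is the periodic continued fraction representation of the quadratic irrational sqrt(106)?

Write x_i = (sqrt(106) + m_i)/d_i with (m_0, d_0) = (0, 1). a_0 = floor(sqrt(106)) = 10, since 10^2 = 100 <= 106 < 121 = 11^2.
Iterate m_{i+1} = d_i*a_i - m_i, d_{i+1} = (106 - m_{i+1}^2)/d_i, a_{i+1} = floor((a_0 + m_{i+1})/d_{i+1}):
  m_1 = 1*10 - 0 = 10, d_1 = (106 - 10^2)/1 = 6/1 = 6, a_1 = floor((10 + 10)/6) = 3.
  m_2 = 6*3 - 10 = 8, d_2 = (106 - 8^2)/6 = 42/6 = 7, a_2 = floor((10 + 8)/7) = 2.
  m_3 = 7*2 - 8 = 6, d_3 = (106 - 6^2)/7 = 70/7 = 10, a_3 = floor((10 + 6)/10) = 1.
  m_4 = 10*1 - 6 = 4, d_4 = (106 - 4^2)/10 = 90/10 = 9, a_4 = floor((10 + 4)/9) = 1.
  m_5 = 9*1 - 4 = 5, d_5 = (106 - 5^2)/9 = 81/9 = 9, a_5 = floor((10 + 5)/9) = 1.
  m_6 = 9*1 - 5 = 4, d_6 = (106 - 4^2)/9 = 90/9 = 10, a_6 = floor((10 + 4)/10) = 1.
  m_7 = 10*1 - 4 = 6, d_7 = (106 - 6^2)/10 = 70/10 = 7, a_7 = floor((10 + 6)/7) = 2.
  m_8 = 7*2 - 6 = 8, d_8 = (106 - 8^2)/7 = 42/7 = 6, a_8 = floor((10 + 8)/6) = 3.
  m_9 = 6*3 - 8 = 10, d_9 = (106 - 10^2)/6 = 6/6 = 1, a_9 = floor((10 + 10)/1) = 20.
  m_10 = 1*20 - 10 = 10, d_10 = (106 - 10^2)/1 = 6/1 = 6: (m_10, d_10) = (m_1, d_1) = (10, 6), so from here the quotients repeat a_1, ..., a_9; the period length is 9.
Hence the expansion of sqrt(106) is a_0 = 10 followed by the repeating block 3, 2, 1, 1, 1, 1, 2, 3, 20 (period 9).

[10; (3, 2, 1, 1, 1, 1, 2, 3, 20)]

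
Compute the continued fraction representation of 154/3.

Run the Euclidean algorithm on 154 and 3; the successive quotients are the partial quotients a_0, a_1, ... (each step inverts the fractional part left over by the previous one):
  154 = 51*3 + 1, so a_0 = 51.
  3 = 3*1 + 0, so a_1 = 3.
The remainder reaches 0 after 2 divisions, so the expansion has 2 partial quotients, read off in order.

[51; 3]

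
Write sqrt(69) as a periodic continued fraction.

Write x_i = (sqrt(69) + m_i)/d_i with (m_0, d_0) = (0, 1). a_0 = floor(sqrt(69)) = 8, since 8^2 = 64 <= 69 < 81 = 9^2.
Iterate m_{i+1} = d_i*a_i - m_i, d_{i+1} = (69 - m_{i+1}^2)/d_i, a_{i+1} = floor((a_0 + m_{i+1})/d_{i+1}):
  m_1 = 1*8 - 0 = 8, d_1 = (69 - 8^2)/1 = 5/1 = 5, a_1 = floor((8 + 8)/5) = 3.
  m_2 = 5*3 - 8 = 7, d_2 = (69 - 7^2)/5 = 20/5 = 4, a_2 = floor((8 + 7)/4) = 3.
  m_3 = 4*3 - 7 = 5, d_3 = (69 - 5^2)/4 = 44/4 = 11, a_3 = floor((8 + 5)/11) = 1.
  m_4 = 11*1 - 5 = 6, d_4 = (69 - 6^2)/11 = 33/11 = 3, a_4 = floor((8 + 6)/3) = 4.
  m_5 = 3*4 - 6 = 6, d_5 = (69 - 6^2)/3 = 33/3 = 11, a_5 = floor((8 + 6)/11) = 1.
  m_6 = 11*1 - 6 = 5, d_6 = (69 - 5^2)/11 = 44/11 = 4, a_6 = floor((8 + 5)/4) = 3.
  m_7 = 4*3 - 5 = 7, d_7 = (69 - 7^2)/4 = 20/4 = 5, a_7 = floor((8 + 7)/5) = 3.
  m_8 = 5*3 - 7 = 8, d_8 = (69 - 8^2)/5 = 5/5 = 1, a_8 = floor((8 + 8)/1) = 16.
  m_9 = 1*16 - 8 = 8, d_9 = (69 - 8^2)/1 = 5/1 = 5: (m_9, d_9) = (m_1, d_1) = (8, 5), so from here the quotients repeat a_1, ..., a_8; the period length is 8.
Hence the expansion of sqrt(69) is a_0 = 8 followed by the repeating block 3, 3, 1, 4, 1, 3, 3, 16 (period 8).

[8; (3, 3, 1, 4, 1, 3, 3, 16)]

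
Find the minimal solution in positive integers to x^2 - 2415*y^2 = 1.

First expand sqrt(2415) as a continued fraction. With x_i = (sqrt(2415) + m_i)/d_i and (m_0, d_0) = (0, 1): a_0 = floor(sqrt(2415)) = 49, since 49^2 = 2401 <= 2415 < 2500 = 50^2.
Iterate m_{i+1} = d_i*a_i - m_i, d_{i+1} = (2415 - m_{i+1}^2)/d_i, a_{i+1} = floor((a_0 + m_{i+1})/d_{i+1}):
  m_1 = 1*49 - 0 = 49, d_1 = (2415 - 49^2)/1 = 14/1 = 14, a_1 = floor((49 + 49)/14) = 7.
  m_2 = 14*7 - 49 = 49, d_2 = (2415 - 49^2)/14 = 14/14 = 1, a_2 = floor((49 + 49)/1) = 98.
  m_3 = 1*98 - 49 = 49, d_3 = (2415 - 49^2)/1 = 14/1 = 14: (m_3, d_3) = (m_1, d_1) = (49, 14), so from here the quotients repeat a_1, a_2; the period length is 2.
So sqrt(2415) = [49; (7, 98)] with period length k = 2.
k is even, so the fundamental solution of x^2 - 2415y^2 = 1 is (p_{k-1}, q_{k-1}) = (p_1, q_1); compute convergents through index 1.
Convergents (p_i = a_i*p_{i-1} + p_{i-2}, q_i = a_i*q_{i-1} + q_{i-2} with p_{-2}=0, p_{-1}=1, q_{-2}=1, q_{-1}=0):
  i=0: a_0=49, p_0 = 49*1 + 0 = 49, q_0 = 49*0 + 1 = 1.
  i=1: a_1=7, p_1 = 7*49 + 1 = 344, q_1 = 7*1 + 0 = 7.
Check: 344^2 - 2415*7^2 = 118336 - 118335 = 1, so (x, y) = (344, 7) solves the equation, and by the theorem it is the least positive solution.

(x, y) = (344, 7)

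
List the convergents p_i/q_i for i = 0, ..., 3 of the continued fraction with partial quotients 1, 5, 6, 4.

1/1, 6/5, 37/31, 154/129

Using the convergent recurrence p_i = a_i*p_{i-1} + p_{i-2}, q_i = a_i*q_{i-1} + q_{i-2} with p_{-2}=0, p_{-1}=1, q_{-2}=1, q_{-1}=0:
  i=0: a_0=1, p_0 = 1*1 + 0 = 1, q_0 = 1*0 + 1 = 1.
  i=1: a_1=5, p_1 = 5*1 + 1 = 6, q_1 = 5*1 + 0 = 5.
  i=2: a_2=6, p_2 = 6*6 + 1 = 37, q_2 = 6*5 + 1 = 31.
  i=3: a_3=4, p_3 = 4*37 + 6 = 154, q_3 = 4*31 + 5 = 129.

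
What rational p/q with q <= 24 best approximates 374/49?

145/19

Expand x = 374/49 as a continued fraction with the Euclidean algorithm:
  374 = 7*49 + 31, so a_0 = 7.
  49 = 1*31 + 18, so a_1 = 1.
  31 = 1*18 + 13, so a_2 = 1.
  18 = 1*13 + 5, so a_3 = 1.
  13 = 2*5 + 3, so a_4 = 2.
  5 = 1*3 + 2, so a_5 = 1.
  3 = 1*2 + 1, so a_6 = 1.
  2 = 2*1 + 0, so a_7 = 2.
so x = [7; 1, 1, 1, 2, 1, 1, 2].
Convergents (p_i = a_i*p_{i-1} + p_{i-2}, q_i = a_i*q_{i-1} + q_{i-2} with p_{-2}=0, p_{-1}=1, q_{-2}=1, q_{-1}=0), until the denominator exceeds 24:
  i=0: a_0=7, p_0 = 7*1 + 0 = 7, q_0 = 7*0 + 1 = 1.
  i=1: a_1=1, p_1 = 1*7 + 1 = 8, q_1 = 1*1 + 0 = 1.
  i=2: a_2=1, p_2 = 1*8 + 7 = 15, q_2 = 1*1 + 1 = 2.
  i=3: a_3=1, p_3 = 1*15 + 8 = 23, q_3 = 1*2 + 1 = 3.
  i=4: a_4=2, p_4 = 2*23 + 15 = 61, q_4 = 2*3 + 2 = 8.
  i=5: a_5=1, p_5 = 1*61 + 23 = 84, q_5 = 1*8 + 3 = 11.
  i=6: a_6=1, p_6 = 1*84 + 61 = 145, q_6 = 1*11 + 8 = 19.
  i=7: a_7=2, p_7 = 2*145 + 84 = 374, q_7 = 2*19 + 11 = 49.
q_7 = 49 > 24, so the last convergent with denominator <= 24 is p_6/q_6 = 145/19.
The closest fraction with denominator <= 24 is either p_6/q_6 or the intermediate fraction (k*p_6 + p_5)/(k*q_6 + q_5) with the largest k >= 1 whose denominator stays <= 24; these approach x as k grows, and every other convergent or intermediate fraction in range is farther away.
Largest k: floor((24 - q_5)/q_6) = floor((24 - 11)/19) = 0.
Since k = 0, no intermediate fraction beyond p_6/q_6 has denominator <= 24, so the convergent 145/19 is the closest (its error is |374*19 - 145*49|/(49*19) = 1/931).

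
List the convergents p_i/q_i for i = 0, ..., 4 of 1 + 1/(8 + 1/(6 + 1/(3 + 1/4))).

Using the convergent recurrence p_i = a_i*p_{i-1} + p_{i-2}, q_i = a_i*q_{i-1} + q_{i-2} with p_{-2}=0, p_{-1}=1, q_{-2}=1, q_{-1}=0:
  i=0: a_0=1, p_0 = 1*1 + 0 = 1, q_0 = 1*0 + 1 = 1.
  i=1: a_1=8, p_1 = 8*1 + 1 = 9, q_1 = 8*1 + 0 = 8.
  i=2: a_2=6, p_2 = 6*9 + 1 = 55, q_2 = 6*8 + 1 = 49.
  i=3: a_3=3, p_3 = 3*55 + 9 = 174, q_3 = 3*49 + 8 = 155.
  i=4: a_4=4, p_4 = 4*174 + 55 = 751, q_4 = 4*155 + 49 = 669.

1/1, 9/8, 55/49, 174/155, 751/669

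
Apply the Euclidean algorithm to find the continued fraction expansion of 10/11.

Run the Euclidean algorithm on 10 and 11; the successive quotients are the partial quotients a_0, a_1, ... (each step inverts the fractional part left over by the previous one):
  10 = 0*11 + 10, so a_0 = 0.
  11 = 1*10 + 1, so a_1 = 1.
  10 = 10*1 + 0, so a_2 = 10.
The remainder reaches 0 after 3 divisions, so the expansion has 3 partial quotients, read off in order.

[0; 1, 10]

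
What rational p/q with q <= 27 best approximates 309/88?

Expand x = 309/88 as a continued fraction with the Euclidean algorithm:
  309 = 3*88 + 45, so a_0 = 3.
  88 = 1*45 + 43, so a_1 = 1.
  45 = 1*43 + 2, so a_2 = 1.
  43 = 21*2 + 1, so a_3 = 21.
  2 = 2*1 + 0, so a_4 = 2.
so x = [3; 1, 1, 21, 2].
Convergents (p_i = a_i*p_{i-1} + p_{i-2}, q_i = a_i*q_{i-1} + q_{i-2} with p_{-2}=0, p_{-1}=1, q_{-2}=1, q_{-1}=0), until the denominator exceeds 27:
  i=0: a_0=3, p_0 = 3*1 + 0 = 3, q_0 = 3*0 + 1 = 1.
  i=1: a_1=1, p_1 = 1*3 + 1 = 4, q_1 = 1*1 + 0 = 1.
  i=2: a_2=1, p_2 = 1*4 + 3 = 7, q_2 = 1*1 + 1 = 2.
  i=3: a_3=21, p_3 = 21*7 + 4 = 151, q_3 = 21*2 + 1 = 43.
q_3 = 43 > 27, so the last convergent with denominator <= 27 is p_2/q_2 = 7/2.
The closest fraction with denominator <= 27 is either p_2/q_2 or the intermediate fraction (k*p_2 + p_1)/(k*q_2 + q_1) with the largest k >= 1 whose denominator stays <= 27; these approach x as k grows, and every other convergent or intermediate fraction in range is farther away.
Largest k: floor((27 - q_1)/q_2) = floor((27 - 1)/2) = 13.
That gives (13*7 + 4)/(13*2 + 1) = 95/27.
Compare the errors: |x - 7/2| = |309*2 - 7*88|/(88*2) = 2/176, and |x - 95/27| = |309*27 - 95*88|/(88*27) = 17/2376.
Cross-multiplying, 17*176 = 2992 < 4752 = 2*2376, so 17/2376 is smaller: the intermediate fraction 95/27 is closer to x than 7/2.

95/27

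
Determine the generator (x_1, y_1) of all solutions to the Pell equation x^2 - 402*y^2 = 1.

First expand sqrt(402) as a continued fraction. With x_i = (sqrt(402) + m_i)/d_i and (m_0, d_0) = (0, 1): a_0 = floor(sqrt(402)) = 20, since 20^2 = 400 <= 402 < 441 = 21^2.
Iterate m_{i+1} = d_i*a_i - m_i, d_{i+1} = (402 - m_{i+1}^2)/d_i, a_{i+1} = floor((a_0 + m_{i+1})/d_{i+1}):
  m_1 = 1*20 - 0 = 20, d_1 = (402 - 20^2)/1 = 2/1 = 2, a_1 = floor((20 + 20)/2) = 20.
  m_2 = 2*20 - 20 = 20, d_2 = (402 - 20^2)/2 = 2/2 = 1, a_2 = floor((20 + 20)/1) = 40.
  m_3 = 1*40 - 20 = 20, d_3 = (402 - 20^2)/1 = 2/1 = 2: (m_3, d_3) = (m_1, d_1) = (20, 2), so from here the quotients repeat a_1, a_2; the period length is 2.
So sqrt(402) = [20; (20, 40)] with period length k = 2.
k is even, so the fundamental solution of x^2 - 402y^2 = 1 is (p_{k-1}, q_{k-1}) = (p_1, q_1); compute convergents through index 1.
Convergents (p_i = a_i*p_{i-1} + p_{i-2}, q_i = a_i*q_{i-1} + q_{i-2} with p_{-2}=0, p_{-1}=1, q_{-2}=1, q_{-1}=0):
  i=0: a_0=20, p_0 = 20*1 + 0 = 20, q_0 = 20*0 + 1 = 1.
  i=1: a_1=20, p_1 = 20*20 + 1 = 401, q_1 = 20*1 + 0 = 20.
Check: 401^2 - 402*20^2 = 160801 - 160800 = 1, so (x, y) = (401, 20) solves the equation, and by the theorem it is the least positive solution.

(x, y) = (401, 20)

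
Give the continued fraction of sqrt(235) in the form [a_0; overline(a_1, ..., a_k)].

Write x_i = (sqrt(235) + m_i)/d_i with (m_0, d_0) = (0, 1). a_0 = floor(sqrt(235)) = 15, since 15^2 = 225 <= 235 < 256 = 16^2.
Iterate m_{i+1} = d_i*a_i - m_i, d_{i+1} = (235 - m_{i+1}^2)/d_i, a_{i+1} = floor((a_0 + m_{i+1})/d_{i+1}):
  m_1 = 1*15 - 0 = 15, d_1 = (235 - 15^2)/1 = 10/1 = 10, a_1 = floor((15 + 15)/10) = 3.
  m_2 = 10*3 - 15 = 15, d_2 = (235 - 15^2)/10 = 10/10 = 1, a_2 = floor((15 + 15)/1) = 30.
  m_3 = 1*30 - 15 = 15, d_3 = (235 - 15^2)/1 = 10/1 = 10: (m_3, d_3) = (m_1, d_1) = (15, 10), so from here the quotients repeat a_1, a_2; the period length is 2.
Hence the expansion of sqrt(235) is a_0 = 15 followed by the repeating block 3, 30 (period 2).

[15; overline(3, 30)]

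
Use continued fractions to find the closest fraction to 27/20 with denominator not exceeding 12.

Expand x = 27/20 as a continued fraction with the Euclidean algorithm:
  27 = 1*20 + 7, so a_0 = 1.
  20 = 2*7 + 6, so a_1 = 2.
  7 = 1*6 + 1, so a_2 = 1.
  6 = 6*1 + 0, so a_3 = 6.
so x = [1; 2, 1, 6].
Convergents (p_i = a_i*p_{i-1} + p_{i-2}, q_i = a_i*q_{i-1} + q_{i-2} with p_{-2}=0, p_{-1}=1, q_{-2}=1, q_{-1}=0), until the denominator exceeds 12:
  i=0: a_0=1, p_0 = 1*1 + 0 = 1, q_0 = 1*0 + 1 = 1.
  i=1: a_1=2, p_1 = 2*1 + 1 = 3, q_1 = 2*1 + 0 = 2.
  i=2: a_2=1, p_2 = 1*3 + 1 = 4, q_2 = 1*2 + 1 = 3.
  i=3: a_3=6, p_3 = 6*4 + 3 = 27, q_3 = 6*3 + 2 = 20.
q_3 = 20 > 12, so the last convergent with denominator <= 12 is p_2/q_2 = 4/3.
The closest fraction with denominator <= 12 is either p_2/q_2 or the intermediate fraction (k*p_2 + p_1)/(k*q_2 + q_1) with the largest k >= 1 whose denominator stays <= 12; these approach x as k grows, and every other convergent or intermediate fraction in range is farther away.
Largest k: floor((12 - q_1)/q_2) = floor((12 - 2)/3) = 3.
That gives (3*4 + 3)/(3*3 + 2) = 15/11.
Compare the errors: |x - 4/3| = |27*3 - 4*20|/(20*3) = 1/60, and |x - 15/11| = |27*11 - 15*20|/(20*11) = 3/220.
Cross-multiplying, 3*60 = 180 < 220 = 1*220, so 3/220 is smaller: the intermediate fraction 15/11 is closer to x than 4/3.

15/11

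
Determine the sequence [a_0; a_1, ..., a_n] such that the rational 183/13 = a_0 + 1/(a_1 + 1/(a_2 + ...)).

[14; 13]

Run the Euclidean algorithm on 183 and 13; the successive quotients are the partial quotients a_0, a_1, ... (each step inverts the fractional part left over by the previous one):
  183 = 14*13 + 1, so a_0 = 14.
  13 = 13*1 + 0, so a_1 = 13.
The remainder reaches 0 after 2 divisions, so the expansion has 2 partial quotients, read off in order.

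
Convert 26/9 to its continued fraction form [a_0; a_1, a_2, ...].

Run the Euclidean algorithm on 26 and 9; the successive quotients are the partial quotients a_0, a_1, ... (each step inverts the fractional part left over by the previous one):
  26 = 2*9 + 8, so a_0 = 2.
  9 = 1*8 + 1, so a_1 = 1.
  8 = 8*1 + 0, so a_2 = 8.
The remainder reaches 0 after 3 divisions, so the expansion has 3 partial quotients, read off in order.

[2; 1, 8]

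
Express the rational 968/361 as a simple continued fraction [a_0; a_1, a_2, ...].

[2; 1, 2, 7, 5, 3]

Run the Euclidean algorithm on 968 and 361; the successive quotients are the partial quotients a_0, a_1, ... (each step inverts the fractional part left over by the previous one):
  968 = 2*361 + 246, so a_0 = 2.
  361 = 1*246 + 115, so a_1 = 1.
  246 = 2*115 + 16, so a_2 = 2.
  115 = 7*16 + 3, so a_3 = 7.
  16 = 5*3 + 1, so a_4 = 5.
  3 = 3*1 + 0, so a_5 = 3.
The remainder reaches 0 after 6 divisions, so the expansion has 6 partial quotients, read off in order.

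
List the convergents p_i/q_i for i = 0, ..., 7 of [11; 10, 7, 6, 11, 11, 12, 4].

11/1, 111/10, 788/71, 4839/436, 54017/4867, 599026/53973, 7242329/652543, 29568342/2664145

Using the convergent recurrence p_i = a_i*p_{i-1} + p_{i-2}, q_i = a_i*q_{i-1} + q_{i-2} with p_{-2}=0, p_{-1}=1, q_{-2}=1, q_{-1}=0:
  i=0: a_0=11, p_0 = 11*1 + 0 = 11, q_0 = 11*0 + 1 = 1.
  i=1: a_1=10, p_1 = 10*11 + 1 = 111, q_1 = 10*1 + 0 = 10.
  i=2: a_2=7, p_2 = 7*111 + 11 = 788, q_2 = 7*10 + 1 = 71.
  i=3: a_3=6, p_3 = 6*788 + 111 = 4839, q_3 = 6*71 + 10 = 436.
  i=4: a_4=11, p_4 = 11*4839 + 788 = 54017, q_4 = 11*436 + 71 = 4867.
  i=5: a_5=11, p_5 = 11*54017 + 4839 = 599026, q_5 = 11*4867 + 436 = 53973.
  i=6: a_6=12, p_6 = 12*599026 + 54017 = 7242329, q_6 = 12*53973 + 4867 = 652543.
  i=7: a_7=4, p_7 = 4*7242329 + 599026 = 29568342, q_7 = 4*652543 + 53973 = 2664145.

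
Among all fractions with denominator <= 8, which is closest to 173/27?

32/5

Expand x = 173/27 as a continued fraction with the Euclidean algorithm:
  173 = 6*27 + 11, so a_0 = 6.
  27 = 2*11 + 5, so a_1 = 2.
  11 = 2*5 + 1, so a_2 = 2.
  5 = 5*1 + 0, so a_3 = 5.
so x = [6; 2, 2, 5].
Convergents (p_i = a_i*p_{i-1} + p_{i-2}, q_i = a_i*q_{i-1} + q_{i-2} with p_{-2}=0, p_{-1}=1, q_{-2}=1, q_{-1}=0), until the denominator exceeds 8:
  i=0: a_0=6, p_0 = 6*1 + 0 = 6, q_0 = 6*0 + 1 = 1.
  i=1: a_1=2, p_1 = 2*6 + 1 = 13, q_1 = 2*1 + 0 = 2.
  i=2: a_2=2, p_2 = 2*13 + 6 = 32, q_2 = 2*2 + 1 = 5.
  i=3: a_3=5, p_3 = 5*32 + 13 = 173, q_3 = 5*5 + 2 = 27.
q_3 = 27 > 8, so the last convergent with denominator <= 8 is p_2/q_2 = 32/5.
The closest fraction with denominator <= 8 is either p_2/q_2 or the intermediate fraction (k*p_2 + p_1)/(k*q_2 + q_1) with the largest k >= 1 whose denominator stays <= 8; these approach x as k grows, and every other convergent or intermediate fraction in range is farther away.
Largest k: floor((8 - q_1)/q_2) = floor((8 - 2)/5) = 1.
That gives (1*32 + 13)/(1*5 + 2) = 45/7.
Compare the errors: |x - 32/5| = |173*5 - 32*27|/(27*5) = 1/135, and |x - 45/7| = |173*7 - 45*27|/(27*7) = 4/189.
Cross-multiplying, 1*189 = 189 < 540 = 4*135, so 1/135 is smaller: the convergent 32/5 is closer to x than 45/7.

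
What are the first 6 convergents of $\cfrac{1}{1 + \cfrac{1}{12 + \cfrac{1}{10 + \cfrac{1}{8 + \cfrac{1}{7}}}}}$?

Using the convergent recurrence p_i = a_i*p_{i-1} + p_{i-2}, q_i = a_i*q_{i-1} + q_{i-2} with p_{-2}=0, p_{-1}=1, q_{-2}=1, q_{-1}=0:
  i=0: a_0=0, p_0 = 0*1 + 0 = 0, q_0 = 0*0 + 1 = 1.
  i=1: a_1=1, p_1 = 1*0 + 1 = 1, q_1 = 1*1 + 0 = 1.
  i=2: a_2=12, p_2 = 12*1 + 0 = 12, q_2 = 12*1 + 1 = 13.
  i=3: a_3=10, p_3 = 10*12 + 1 = 121, q_3 = 10*13 + 1 = 131.
  i=4: a_4=8, p_4 = 8*121 + 12 = 980, q_4 = 8*131 + 13 = 1061.
  i=5: a_5=7, p_5 = 7*980 + 121 = 6981, q_5 = 7*1061 + 131 = 7558.

0/1, 1/1, 12/13, 121/131, 980/1061, 6981/7558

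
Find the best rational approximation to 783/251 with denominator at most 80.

Expand x = 783/251 as a continued fraction with the Euclidean algorithm:
  783 = 3*251 + 30, so a_0 = 3.
  251 = 8*30 + 11, so a_1 = 8.
  30 = 2*11 + 8, so a_2 = 2.
  11 = 1*8 + 3, so a_3 = 1.
  8 = 2*3 + 2, so a_4 = 2.
  3 = 1*2 + 1, so a_5 = 1.
  2 = 2*1 + 0, so a_6 = 2.
so x = [3; 8, 2, 1, 2, 1, 2].
Convergents (p_i = a_i*p_{i-1} + p_{i-2}, q_i = a_i*q_{i-1} + q_{i-2} with p_{-2}=0, p_{-1}=1, q_{-2}=1, q_{-1}=0), until the denominator exceeds 80:
  i=0: a_0=3, p_0 = 3*1 + 0 = 3, q_0 = 3*0 + 1 = 1.
  i=1: a_1=8, p_1 = 8*3 + 1 = 25, q_1 = 8*1 + 0 = 8.
  i=2: a_2=2, p_2 = 2*25 + 3 = 53, q_2 = 2*8 + 1 = 17.
  i=3: a_3=1, p_3 = 1*53 + 25 = 78, q_3 = 1*17 + 8 = 25.
  i=4: a_4=2, p_4 = 2*78 + 53 = 209, q_4 = 2*25 + 17 = 67.
  i=5: a_5=1, p_5 = 1*209 + 78 = 287, q_5 = 1*67 + 25 = 92.
q_5 = 92 > 80, so the last convergent with denominator <= 80 is p_4/q_4 = 209/67.
The closest fraction with denominator <= 80 is either p_4/q_4 or the intermediate fraction (k*p_4 + p_3)/(k*q_4 + q_3) with the largest k >= 1 whose denominator stays <= 80; these approach x as k grows, and every other convergent or intermediate fraction in range is farther away.
Largest k: floor((80 - q_3)/q_4) = floor((80 - 25)/67) = 0.
Since k = 0, no intermediate fraction beyond p_4/q_4 has denominator <= 80, so the convergent 209/67 is the closest (its error is |783*67 - 209*251|/(251*67) = 2/16817).

209/67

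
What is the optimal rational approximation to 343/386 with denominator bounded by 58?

8/9

Expand x = 343/386 as a continued fraction with the Euclidean algorithm:
  343 = 0*386 + 343, so a_0 = 0.
  386 = 1*343 + 43, so a_1 = 1.
  343 = 7*43 + 42, so a_2 = 7.
  43 = 1*42 + 1, so a_3 = 1.
  42 = 42*1 + 0, so a_4 = 42.
so x = [0; 1, 7, 1, 42].
Convergents (p_i = a_i*p_{i-1} + p_{i-2}, q_i = a_i*q_{i-1} + q_{i-2} with p_{-2}=0, p_{-1}=1, q_{-2}=1, q_{-1}=0), until the denominator exceeds 58:
  i=0: a_0=0, p_0 = 0*1 + 0 = 0, q_0 = 0*0 + 1 = 1.
  i=1: a_1=1, p_1 = 1*0 + 1 = 1, q_1 = 1*1 + 0 = 1.
  i=2: a_2=7, p_2 = 7*1 + 0 = 7, q_2 = 7*1 + 1 = 8.
  i=3: a_3=1, p_3 = 1*7 + 1 = 8, q_3 = 1*8 + 1 = 9.
  i=4: a_4=42, p_4 = 42*8 + 7 = 343, q_4 = 42*9 + 8 = 386.
q_4 = 386 > 58, so the last convergent with denominator <= 58 is p_3/q_3 = 8/9.
The closest fraction with denominator <= 58 is either p_3/q_3 or the intermediate fraction (k*p_3 + p_2)/(k*q_3 + q_2) with the largest k >= 1 whose denominator stays <= 58; these approach x as k grows, and every other convergent or intermediate fraction in range is farther away.
Largest k: floor((58 - q_2)/q_3) = floor((58 - 8)/9) = 5.
That gives (5*8 + 7)/(5*9 + 8) = 47/53.
Compare the errors: |x - 8/9| = |343*9 - 8*386|/(386*9) = 1/3474, and |x - 47/53| = |343*53 - 47*386|/(386*53) = 37/20458.
Cross-multiplying, 1*20458 = 20458 < 128538 = 37*3474, so 1/3474 is smaller: the convergent 8/9 is closer to x than 47/53.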